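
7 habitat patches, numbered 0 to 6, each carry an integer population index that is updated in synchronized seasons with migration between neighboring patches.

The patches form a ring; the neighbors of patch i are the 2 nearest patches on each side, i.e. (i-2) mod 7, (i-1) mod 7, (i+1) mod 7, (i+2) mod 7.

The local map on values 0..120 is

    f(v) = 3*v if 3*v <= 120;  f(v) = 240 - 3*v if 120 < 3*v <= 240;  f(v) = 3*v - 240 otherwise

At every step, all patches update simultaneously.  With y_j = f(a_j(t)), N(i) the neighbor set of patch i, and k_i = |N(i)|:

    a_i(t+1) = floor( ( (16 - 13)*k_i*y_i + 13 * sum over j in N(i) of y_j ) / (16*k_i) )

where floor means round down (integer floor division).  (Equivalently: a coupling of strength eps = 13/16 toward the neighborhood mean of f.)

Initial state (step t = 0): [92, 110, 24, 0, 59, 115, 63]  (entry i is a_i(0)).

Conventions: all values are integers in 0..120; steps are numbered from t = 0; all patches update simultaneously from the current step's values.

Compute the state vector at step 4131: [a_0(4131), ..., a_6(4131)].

Answer: [108, 107, 107, 108, 109, 109, 109]
Key observation: The state at step 24, [84, 83, 83, 84, 85, 85, 85], reappears at step 28: the system is in a cycle of period 4 from step 24 on.  Therefore the state at step 4131 equals the state at step 24 + ((4131 - 24) mod 4) = 27, which is [108, 107, 107, 108, 109, 109, 109].

Derivation:
t=0: [92, 110, 24, 0, 59, 115, 63]
t=1: [71, 49, 51, 67, 58, 50, 69]
t=2: [66, 55, 62, 75, 62, 50, 62]
t=3: [63, 47, 47, 58, 53, 50, 63]
t=4: [78, 72, 78, 87, 77, 67, 74]
t=5: [18, 14, 13, 19, 18, 18, 19]
t=6: [49, 49, 49, 49, 52, 55, 52]
t=7: [87, 91, 91, 87, 85, 85, 85]
t=8: [23, 24, 24, 23, 19, 17, 19]
t=9: [64, 67, 67, 64, 61, 60, 61]
t=10: [48, 46, 46, 48, 52, 53, 52]
t=11: [92, 95, 95, 92, 89, 88, 89]
t=12: [35, 37, 37, 35, 31, 30, 31]
t=13: [101, 104, 104, 101, 98, 97, 98]
t=14: [62, 64, 64, 62, 58, 57, 58]
t=15: [57, 54, 54, 57, 60, 61, 60]
t=16: [68, 70, 70, 68, 64, 63, 64]
t=17: [39, 36, 36, 39, 42, 43, 42]
t=18: [111, 112, 112, 111, 112, 114, 112]
t=19: [96, 94, 94, 96, 96, 95, 96]
t=20: [44, 45, 45, 44, 46, 47, 46]
t=21: [103, 105, 105, 103, 103, 103, 103]
t=22: [71, 71, 71, 71, 70, 69, 70]
t=23: [28, 27, 27, 28, 29, 29, 29]
t=24: [84, 83, 83, 84, 85, 85, 85]
t=25: [12, 11, 11, 12, 13, 13, 13]
t=26: [36, 35, 35, 36, 37, 37, 37]
t=27: [108, 107, 107, 108, 109, 109, 109]
t=28: [84, 83, 83, 84, 85, 85, 85]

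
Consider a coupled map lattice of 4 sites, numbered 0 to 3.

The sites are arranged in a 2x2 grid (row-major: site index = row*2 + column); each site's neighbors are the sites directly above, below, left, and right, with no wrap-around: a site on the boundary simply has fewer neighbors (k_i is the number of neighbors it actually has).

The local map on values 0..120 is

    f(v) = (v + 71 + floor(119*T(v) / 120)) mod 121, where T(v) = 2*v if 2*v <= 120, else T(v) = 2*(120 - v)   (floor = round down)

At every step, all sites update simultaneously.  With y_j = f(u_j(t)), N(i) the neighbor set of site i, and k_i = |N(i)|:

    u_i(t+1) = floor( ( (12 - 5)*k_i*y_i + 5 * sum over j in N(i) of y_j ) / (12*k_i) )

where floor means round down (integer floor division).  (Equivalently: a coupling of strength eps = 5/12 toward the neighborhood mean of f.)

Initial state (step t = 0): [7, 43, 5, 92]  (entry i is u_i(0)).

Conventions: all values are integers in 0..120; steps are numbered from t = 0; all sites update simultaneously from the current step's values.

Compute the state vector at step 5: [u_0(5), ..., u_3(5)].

Answer: [87, 87, 87, 87]

Derivation:
t=0: [7, 43, 5, 92]
t=1: [87, 84, 88, 90]
t=2: [102, 103, 100, 100]
t=3: [87, 86, 88, 88]
t=4: [102, 102, 101, 101]
t=5: [87, 87, 87, 87]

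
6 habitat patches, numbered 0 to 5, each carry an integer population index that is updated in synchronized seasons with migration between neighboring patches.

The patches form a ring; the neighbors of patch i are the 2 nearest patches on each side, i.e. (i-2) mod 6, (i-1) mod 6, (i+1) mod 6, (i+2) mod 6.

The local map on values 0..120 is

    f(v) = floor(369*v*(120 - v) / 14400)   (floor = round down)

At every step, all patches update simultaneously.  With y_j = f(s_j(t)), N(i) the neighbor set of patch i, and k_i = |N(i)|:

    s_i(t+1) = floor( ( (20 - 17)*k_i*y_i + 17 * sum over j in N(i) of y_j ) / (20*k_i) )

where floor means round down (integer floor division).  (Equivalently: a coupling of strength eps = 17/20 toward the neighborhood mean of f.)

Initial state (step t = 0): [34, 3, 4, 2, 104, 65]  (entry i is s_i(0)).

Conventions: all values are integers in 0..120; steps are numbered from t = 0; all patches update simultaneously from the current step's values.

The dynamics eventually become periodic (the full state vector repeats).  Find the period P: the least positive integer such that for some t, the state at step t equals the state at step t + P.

Answer: 2
Key observation: The state at step 4, [78, 78, 78, 78, 78, 78], reappears at step 6 — and no state repeats earlier — so the cycle the system enters has period 2.

Derivation:
t=0: [34, 3, 4, 2, 104, 65]
t=1: [43, 39, 29, 33, 44, 41]
t=2: [79, 77, 78, 77, 77, 80]
t=3: [83, 82, 83, 83, 82, 83]
t=4: [78, 78, 78, 78, 78, 78]
t=5: [83, 83, 83, 83, 83, 83]
t=6: [78, 78, 78, 78, 78, 78]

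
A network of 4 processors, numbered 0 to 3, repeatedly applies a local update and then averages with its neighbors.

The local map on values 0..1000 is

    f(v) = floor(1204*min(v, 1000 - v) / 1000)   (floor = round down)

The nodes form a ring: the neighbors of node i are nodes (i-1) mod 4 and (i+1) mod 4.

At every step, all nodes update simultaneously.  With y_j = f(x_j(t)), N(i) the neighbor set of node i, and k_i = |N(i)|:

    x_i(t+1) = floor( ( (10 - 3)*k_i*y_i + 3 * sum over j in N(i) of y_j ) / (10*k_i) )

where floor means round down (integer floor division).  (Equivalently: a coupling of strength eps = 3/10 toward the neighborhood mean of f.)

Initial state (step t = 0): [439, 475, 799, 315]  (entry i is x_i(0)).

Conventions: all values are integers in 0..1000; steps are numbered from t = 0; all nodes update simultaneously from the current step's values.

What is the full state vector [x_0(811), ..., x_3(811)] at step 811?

Answer: [487, 487, 487, 487]
Key observation: The state at step 22, [599, 599, 599, 599], reappears at step 30: the system is in a cycle of period 8 from step 22 on.  Therefore the state at step 811 equals the state at step 22 + ((811 - 22) mod 8) = 27, which is [487, 487, 487, 487].

Derivation:
t=0: [439, 475, 799, 315]
t=1: [512, 515, 311, 380]
t=2: [566, 552, 417, 464]
t=3: [529, 530, 515, 544]
t=4: [564, 568, 575, 556]
t=5: [524, 519, 515, 529]
t=6: [573, 578, 580, 570]
t=7: [513, 508, 507, 514]
t=8: [586, 591, 591, 586]
t=9: [497, 492, 492, 497]
t=10: [597, 592, 592, 597]
t=11: [485, 490, 490, 485]
t=12: [583, 588, 588, 583]
t=13: [501, 496, 496, 501]
t=14: [599, 597, 597, 599]
t=15: [482, 484, 484, 482]
t=16: [580, 581, 581, 580]
t=17: [504, 504, 504, 504]
t=18: [597, 597, 597, 597]
t=19: [485, 485, 485, 485]
t=20: [583, 583, 583, 583]
t=21: [502, 502, 502, 502]
t=22: [599, 599, 599, 599]
t=23: [482, 482, 482, 482]
t=24: [580, 580, 580, 580]
t=25: [505, 505, 505, 505]
t=26: [595, 595, 595, 595]
t=27: [487, 487, 487, 487]
t=28: [586, 586, 586, 586]
t=29: [498, 498, 498, 498]
t=30: [599, 599, 599, 599]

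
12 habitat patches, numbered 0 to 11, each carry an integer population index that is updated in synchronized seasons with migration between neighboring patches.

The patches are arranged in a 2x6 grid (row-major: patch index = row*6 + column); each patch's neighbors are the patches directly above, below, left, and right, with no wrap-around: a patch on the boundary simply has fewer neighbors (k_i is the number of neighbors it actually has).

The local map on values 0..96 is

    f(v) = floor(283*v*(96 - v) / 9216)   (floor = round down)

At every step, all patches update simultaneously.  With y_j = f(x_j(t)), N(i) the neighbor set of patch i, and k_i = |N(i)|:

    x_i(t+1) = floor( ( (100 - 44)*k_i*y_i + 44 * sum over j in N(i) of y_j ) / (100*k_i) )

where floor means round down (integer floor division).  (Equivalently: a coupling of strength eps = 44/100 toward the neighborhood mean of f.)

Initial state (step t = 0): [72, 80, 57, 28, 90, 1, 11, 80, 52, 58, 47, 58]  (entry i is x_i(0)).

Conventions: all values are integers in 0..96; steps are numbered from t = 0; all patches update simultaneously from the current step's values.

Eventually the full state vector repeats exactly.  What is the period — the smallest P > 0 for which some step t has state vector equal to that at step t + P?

Answer: 2
Key observation: The state at step 11, [61, 61, 62, 63, 63, 64, 61, 61, 62, 63, 63, 64], reappears at step 13 — and no state repeats earlier — so the cycle the system enters has period 2.

Derivation:
t=0: [72, 80, 57, 28, 90, 1, 11, 80, 52, 58, 47, 58]
t=1: [44, 45, 62, 54, 28, 19, 35, 41, 64, 66, 61, 53]
t=2: [68, 68, 65, 65, 58, 52, 66, 67, 63, 62, 63, 62]
t=3: [58, 58, 60, 62, 65, 68, 59, 59, 62, 63, 63, 65]
t=4: [67, 66, 65, 63, 61, 59, 67, 66, 64, 63, 62, 60]
t=5: [59, 60, 61, 63, 64, 66, 59, 60, 61, 63, 64, 65]
t=6: [66, 66, 64, 63, 61, 60, 66, 66, 64, 63, 62, 61]
t=7: [60, 60, 61, 63, 64, 65, 60, 60, 61, 63, 64, 65]
t=8: [66, 65, 64, 63, 62, 61, 66, 65, 64, 63, 62, 61]
t=9: [60, 61, 62, 63, 64, 64, 60, 61, 62, 63, 64, 64]
t=10: [65, 65, 64, 63, 62, 62, 65, 65, 64, 63, 62, 62]
t=11: [61, 61, 62, 63, 63, 64, 61, 61, 62, 63, 63, 64]
t=12: [65, 64, 64, 63, 62, 62, 65, 64, 64, 63, 62, 62]
t=13: [61, 61, 62, 63, 63, 64, 61, 61, 62, 63, 63, 64]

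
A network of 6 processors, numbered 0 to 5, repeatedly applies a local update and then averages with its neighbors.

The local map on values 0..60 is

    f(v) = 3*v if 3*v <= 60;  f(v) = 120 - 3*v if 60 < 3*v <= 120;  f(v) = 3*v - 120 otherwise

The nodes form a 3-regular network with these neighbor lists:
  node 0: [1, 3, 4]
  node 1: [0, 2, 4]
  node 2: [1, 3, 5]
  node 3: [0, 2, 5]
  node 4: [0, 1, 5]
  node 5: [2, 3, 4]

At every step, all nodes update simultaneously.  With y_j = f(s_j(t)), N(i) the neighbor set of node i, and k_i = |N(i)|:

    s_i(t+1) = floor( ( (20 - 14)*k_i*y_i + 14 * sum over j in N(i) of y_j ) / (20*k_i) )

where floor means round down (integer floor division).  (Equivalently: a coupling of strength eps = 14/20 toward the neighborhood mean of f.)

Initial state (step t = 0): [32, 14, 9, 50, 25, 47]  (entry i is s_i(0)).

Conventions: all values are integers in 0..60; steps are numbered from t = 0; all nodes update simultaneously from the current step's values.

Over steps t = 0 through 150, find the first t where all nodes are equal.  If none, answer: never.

Answer: 36
Key observation: Synchronization is absorbing here: once all nodes are equal they stay equal, and step 36 is the first all-equal step.

Derivation:
t=0: [32, 14, 9, 50, 25, 47]  (not all equal)
t=1: [34, 35, 29, 25, 33, 30]  (not all equal)
t=2: [24, 21, 30, 32, 21, 32]  (not all equal)
t=3: [46, 48, 33, 31, 47, 33]  (not all equal)
t=4: [22, 21, 23, 22, 21, 22]  (not all equal)
t=5: [55, 54, 53, 53, 55, 54]  (not all equal)
t=6: [42, 42, 40, 41, 43, 41]  (not all equal)
t=7: [6, 5, 2, 3, 6, 3]  (not all equal)
t=8: [15, 14, 9, 10, 15, 10]  (not all equal)
t=9: [40, 39, 31, 32, 40, 32]  (not all equal)
t=10: [6, 7, 20, 19, 6, 19]  (not all equal)
t=11: [27, 28, 49, 48, 27, 48]  (not all equal)
t=12: [34, 35, 27, 28, 34, 28]  (not all equal)
t=13: [21, 22, 32, 32, 21, 32]  (not all equal)
t=14: [48, 48, 31, 31, 48, 31]  (not all equal)
t=15: [24, 24, 26, 26, 24, 26]  (not all equal)
t=16: [46, 46, 43, 43, 46, 43]  (not all equal)
t=17: [15, 15, 11, 11, 15, 11]  (not all equal)
t=18: [42, 42, 35, 35, 42, 35]  (not all equal)
t=19: [8, 8, 12, 12, 8, 12]  (not all equal)
t=20: [26, 26, 33, 33, 26, 33]  (not all equal)
t=21: [37, 37, 25, 25, 37, 25]  (not all equal)
t=22: [17, 17, 36, 36, 17, 36]  (not all equal)
t=23: [41, 41, 21, 21, 41, 21]  (not all equal)
t=24: [15, 15, 44, 44, 15, 44]  (not all equal)
t=25: [37, 37, 19, 19, 37, 19]  (not all equal)
t=26: [20, 20, 45, 45, 20, 45]  (not all equal)
t=27: [49, 49, 25, 25, 49, 25]  (not all equal)
t=28: [31, 31, 40, 40, 31, 40]  (not all equal)
t=29: [20, 20, 6, 6, 20, 6]  (not all equal)
t=30: [50, 50, 27, 27, 50, 27]  (not all equal)
t=31: [32, 32, 36, 36, 32, 36]  (not all equal)
t=32: [21, 21, 14, 14, 21, 14]  (not all equal)
t=33: [53, 53, 45, 45, 53, 45]  (not all equal)
t=34: [33, 33, 20, 20, 33, 20]  (not all equal)
t=35: [30, 30, 50, 50, 30, 50]  (not all equal)
t=36: [30, 30, 30, 30, 30, 30]  (all equal)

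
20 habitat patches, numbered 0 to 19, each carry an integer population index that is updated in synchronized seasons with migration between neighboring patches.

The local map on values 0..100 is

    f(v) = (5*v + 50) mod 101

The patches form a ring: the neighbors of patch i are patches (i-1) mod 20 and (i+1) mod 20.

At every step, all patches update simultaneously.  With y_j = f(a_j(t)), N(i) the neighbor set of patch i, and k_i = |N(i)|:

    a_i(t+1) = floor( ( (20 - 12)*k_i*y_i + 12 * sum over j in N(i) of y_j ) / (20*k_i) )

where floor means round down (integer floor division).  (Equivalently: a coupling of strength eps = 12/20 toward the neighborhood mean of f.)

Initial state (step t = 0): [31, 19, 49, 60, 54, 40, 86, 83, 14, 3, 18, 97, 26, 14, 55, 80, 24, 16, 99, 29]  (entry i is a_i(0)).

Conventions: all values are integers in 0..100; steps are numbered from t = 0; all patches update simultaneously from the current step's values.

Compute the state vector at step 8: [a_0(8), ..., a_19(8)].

Answer: [89, 72, 47, 44, 53, 47, 49, 55, 71, 53, 58, 46, 41, 36, 50, 49, 30, 29, 52, 74]

Derivation:
t=0: [31, 19, 49, 60, 54, 40, 86, 83, 14, 3, 18, 97, 26, 14, 55, 80, 24, 16, 99, 29]
t=1: [42, 46, 64, 51, 35, 47, 63, 52, 45, 43, 44, 47, 46, 37, 28, 45, 50, 44, 52, 50]
t=2: [76, 68, 50, 27, 34, 58, 51, 43, 50, 67, 71, 77, 66, 63, 67, 85, 81, 58, 52, 58]
t=3: [47, 72, 90, 68, 43, 20, 30, 55, 82, 62, 34, 35, 58, 72, 72, 68, 52, 32, 25, 24]
t=4: [55, 56, 66, 82, 66, 68, 60, 55, 46, 45, 31, 25, 23, 15, 30, 38, 31, 27, 52, 74]
t=5: [21, 40, 55, 68, 73, 72, 51, 46, 59, 53, 45, 49, 55, 58, 58, 45, 37, 36, 32, 15]
t=6: [43, 42, 49, 44, 32, 6, 26, 44, 43, 39, 60, 65, 47, 32, 47, 50, 43, 23, 18, 28]
t=7: [69, 70, 75, 57, 47, 58, 76, 69, 58, 50, 53, 67, 57, 53, 65, 83, 73, 56, 61, 66]
t=8: [89, 72, 47, 44, 53, 47, 49, 55, 71, 53, 58, 46, 41, 36, 50, 49, 30, 29, 52, 74]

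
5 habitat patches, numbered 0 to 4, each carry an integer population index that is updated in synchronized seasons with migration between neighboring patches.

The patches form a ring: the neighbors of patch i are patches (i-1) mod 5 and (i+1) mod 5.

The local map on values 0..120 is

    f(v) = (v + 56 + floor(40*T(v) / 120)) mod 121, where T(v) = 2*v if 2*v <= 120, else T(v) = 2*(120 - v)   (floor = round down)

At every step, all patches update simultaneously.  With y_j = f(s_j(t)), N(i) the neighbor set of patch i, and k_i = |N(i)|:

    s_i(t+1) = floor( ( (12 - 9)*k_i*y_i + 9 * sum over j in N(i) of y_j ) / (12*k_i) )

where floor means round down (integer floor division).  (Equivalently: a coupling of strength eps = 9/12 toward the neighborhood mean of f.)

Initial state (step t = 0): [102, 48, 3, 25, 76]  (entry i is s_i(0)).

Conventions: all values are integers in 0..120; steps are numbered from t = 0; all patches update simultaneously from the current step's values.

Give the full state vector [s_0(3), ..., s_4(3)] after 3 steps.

Simulating step by step:
t=0: [102, 48, 3, 25, 76]
t=1: [32, 45, 57, 62, 64]
t=2: [44, 54, 24, 33, 63]
t=3: [24, 45, 75, 77, 53]

Answer: [24, 45, 75, 77, 53]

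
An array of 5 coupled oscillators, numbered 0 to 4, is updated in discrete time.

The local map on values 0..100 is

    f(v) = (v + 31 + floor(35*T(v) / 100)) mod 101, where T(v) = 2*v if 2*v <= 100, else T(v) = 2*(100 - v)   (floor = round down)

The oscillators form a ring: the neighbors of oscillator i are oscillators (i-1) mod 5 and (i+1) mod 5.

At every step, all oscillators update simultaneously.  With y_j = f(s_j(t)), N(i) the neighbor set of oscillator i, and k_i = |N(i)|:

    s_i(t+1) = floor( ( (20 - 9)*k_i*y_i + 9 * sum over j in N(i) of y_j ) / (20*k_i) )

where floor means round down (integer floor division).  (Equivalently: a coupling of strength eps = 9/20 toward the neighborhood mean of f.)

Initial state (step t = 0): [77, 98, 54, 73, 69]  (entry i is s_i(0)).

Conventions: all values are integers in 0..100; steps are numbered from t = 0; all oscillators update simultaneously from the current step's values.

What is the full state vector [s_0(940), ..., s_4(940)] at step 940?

Simulating step by step:
t=0: [77, 98, 54, 73, 69]
t=1: [23, 24, 20, 19, 20]
t=2: [69, 69, 65, 63, 65]
t=3: [19, 19, 19, 18, 19]
t=4: [63, 63, 62, 61, 62]
t=5: [18, 18, 18, 18, 18]
t=6: [61, 61, 61, 61, 61]
t=7: [18, 18, 18, 18, 18]

Answer: [61, 61, 61, 61, 61]
Key observation: The state at step 5, [18, 18, 18, 18, 18], reappears at step 7: the system is in a cycle of period 2 from step 5 on.  Therefore the state at step 940 equals the state at step 5 + ((940 - 5) mod 2) = 6, which is [61, 61, 61, 61, 61].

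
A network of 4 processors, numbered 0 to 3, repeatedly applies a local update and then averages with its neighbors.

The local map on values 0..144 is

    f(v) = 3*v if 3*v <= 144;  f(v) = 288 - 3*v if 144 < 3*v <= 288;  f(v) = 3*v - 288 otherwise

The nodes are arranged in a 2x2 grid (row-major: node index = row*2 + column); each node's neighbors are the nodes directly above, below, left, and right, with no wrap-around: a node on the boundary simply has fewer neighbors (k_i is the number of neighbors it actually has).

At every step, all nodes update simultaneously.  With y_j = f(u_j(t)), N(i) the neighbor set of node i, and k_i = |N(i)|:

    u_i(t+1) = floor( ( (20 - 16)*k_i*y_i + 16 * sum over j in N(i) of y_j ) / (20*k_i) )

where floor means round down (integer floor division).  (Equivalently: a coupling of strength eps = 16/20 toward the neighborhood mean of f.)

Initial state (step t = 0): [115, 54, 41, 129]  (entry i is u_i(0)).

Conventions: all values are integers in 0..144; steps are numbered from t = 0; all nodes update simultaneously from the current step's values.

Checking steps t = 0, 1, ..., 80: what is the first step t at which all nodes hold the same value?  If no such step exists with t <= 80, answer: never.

Simulating step by step:
t=0: [115, 54, 41, 129]  (not all equal)
t=1: [111, 87, 87, 119]  (not all equal)
t=2: [30, 51, 51, 35]  (not all equal)
t=3: [126, 105, 105, 129]  (not all equal)
t=4: [39, 81, 81, 41]  (not all equal)
t=5: [59, 105, 105, 60]  (not all equal)
t=6: [43, 93, 93, 43]  (not all equal)
t=7: [33, 105, 105, 33]  (not all equal)
t=8: [41, 84, 84, 41]  (not all equal)
t=9: [53, 105, 105, 53]  (not all equal)
t=10: [47, 108, 108, 47]  (not all equal)
t=11: [57, 120, 120, 57]  (not all equal)
t=12: [81, 108, 108, 81]  (not all equal)
t=13: [37, 43, 43, 37]  (not all equal)
t=14: [125, 114, 114, 125]  (not all equal)
t=15: [60, 80, 80, 60]  (not all equal)
t=16: [60, 96, 96, 60]  (not all equal)
t=17: [21, 86, 86, 21]  (not all equal)
t=18: [36, 56, 56, 36]  (not all equal)
t=19: [117, 110, 110, 117]  (not all equal)
t=20: [46, 58, 58, 46]  (not all equal)
t=21: [118, 133, 133, 118]  (not all equal)
t=22: [102, 75, 75, 102]  (not all equal)
t=23: [54, 27, 27, 54]  (not all equal)
t=24: [90, 117, 117, 90]  (not all equal)
t=25: [54, 27, 27, 54]  (not all equal)

Answer: never
Key observation: The state at step 23 reappears at step 25 — the system is in a cycle of period 2 from step 23 on.  No step 0..25 is synchronized, and the cycle repeats forever, so no step up to 80 (or ever) has all nodes equal.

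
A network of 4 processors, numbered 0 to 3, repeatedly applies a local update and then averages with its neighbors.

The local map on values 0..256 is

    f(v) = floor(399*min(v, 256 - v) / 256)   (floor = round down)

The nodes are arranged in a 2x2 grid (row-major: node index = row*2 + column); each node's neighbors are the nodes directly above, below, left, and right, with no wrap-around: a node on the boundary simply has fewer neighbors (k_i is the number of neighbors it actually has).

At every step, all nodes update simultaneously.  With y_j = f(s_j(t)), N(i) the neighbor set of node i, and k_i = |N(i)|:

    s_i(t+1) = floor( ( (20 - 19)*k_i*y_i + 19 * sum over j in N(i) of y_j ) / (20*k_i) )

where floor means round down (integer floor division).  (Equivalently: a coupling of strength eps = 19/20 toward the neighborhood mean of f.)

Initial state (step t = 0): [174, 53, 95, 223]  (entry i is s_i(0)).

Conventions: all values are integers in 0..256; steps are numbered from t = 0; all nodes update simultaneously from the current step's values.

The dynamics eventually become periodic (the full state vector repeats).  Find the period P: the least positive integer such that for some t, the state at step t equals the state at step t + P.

Answer: 7
Key observation: The state at step 10, [152, 152, 152, 152], reappears at step 17 — and no state repeats earlier — so the cycle the system enters has period 7.

Derivation:
t=0: [174, 53, 95, 223]
t=1: [115, 88, 91, 111]
t=2: [141, 174, 174, 140]
t=3: [129, 176, 176, 129]
t=4: [127, 193, 193, 127]
t=5: [102, 192, 192, 102]
t=6: [101, 155, 155, 101]
t=7: [157, 157, 157, 157]
t=8: [154, 154, 154, 154]
t=9: [158, 158, 158, 158]
t=10: [152, 152, 152, 152]
t=11: [162, 162, 162, 162]
t=12: [146, 146, 146, 146]
t=13: [171, 171, 171, 171]
t=14: [132, 132, 132, 132]
t=15: [193, 193, 193, 193]
t=16: [98, 98, 98, 98]
t=17: [152, 152, 152, 152]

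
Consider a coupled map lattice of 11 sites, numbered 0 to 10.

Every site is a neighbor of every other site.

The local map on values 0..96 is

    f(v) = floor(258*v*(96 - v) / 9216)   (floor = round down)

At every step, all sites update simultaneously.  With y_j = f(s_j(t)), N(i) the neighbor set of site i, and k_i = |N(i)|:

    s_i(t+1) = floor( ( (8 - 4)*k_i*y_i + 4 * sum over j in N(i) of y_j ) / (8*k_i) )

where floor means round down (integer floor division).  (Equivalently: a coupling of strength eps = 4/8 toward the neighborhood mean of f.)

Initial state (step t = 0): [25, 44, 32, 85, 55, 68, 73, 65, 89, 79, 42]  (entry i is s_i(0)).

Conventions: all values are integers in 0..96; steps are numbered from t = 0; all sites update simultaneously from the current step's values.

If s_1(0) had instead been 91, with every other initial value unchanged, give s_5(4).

Answer: s_5(4) = 60
Key observation: This trace re-runs the system from the modified initial state.

Derivation:
t=0: [25, 91, 32, 85, 55, 68, 73, 65, 89, 79, 42]
t=1: [46, 29, 49, 35, 52, 47, 45, 49, 31, 40, 52]
t=2: [62, 58, 62, 60, 62, 62, 62, 62, 59, 61, 62]
t=3: [59, 60, 59, 59, 59, 59, 59, 59, 60, 59, 59]
t=4: [60, 60, 60, 60, 60, 60, 60, 60, 60, 60, 60]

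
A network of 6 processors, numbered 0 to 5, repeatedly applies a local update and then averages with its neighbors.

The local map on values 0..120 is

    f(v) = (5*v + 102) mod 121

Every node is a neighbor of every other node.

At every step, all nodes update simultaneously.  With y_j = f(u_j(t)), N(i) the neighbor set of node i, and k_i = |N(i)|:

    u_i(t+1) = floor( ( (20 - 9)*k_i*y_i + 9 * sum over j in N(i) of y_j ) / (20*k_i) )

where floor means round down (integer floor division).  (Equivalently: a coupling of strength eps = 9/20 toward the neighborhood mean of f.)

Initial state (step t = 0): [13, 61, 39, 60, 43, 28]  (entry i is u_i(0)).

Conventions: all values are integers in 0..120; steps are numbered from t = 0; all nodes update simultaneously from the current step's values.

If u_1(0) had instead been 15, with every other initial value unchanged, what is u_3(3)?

Simulating step by step:
t=0: [13, 15, 39, 60, 43, 28]
t=1: [45, 50, 49, 42, 58, 24]
t=2: [84, 95, 93, 77, 58, 91]
t=3: [46, 71, 66, 30, 42, 62]

Answer: u_3(3) = 30
Key observation: This trace re-runs the system from the modified initial state.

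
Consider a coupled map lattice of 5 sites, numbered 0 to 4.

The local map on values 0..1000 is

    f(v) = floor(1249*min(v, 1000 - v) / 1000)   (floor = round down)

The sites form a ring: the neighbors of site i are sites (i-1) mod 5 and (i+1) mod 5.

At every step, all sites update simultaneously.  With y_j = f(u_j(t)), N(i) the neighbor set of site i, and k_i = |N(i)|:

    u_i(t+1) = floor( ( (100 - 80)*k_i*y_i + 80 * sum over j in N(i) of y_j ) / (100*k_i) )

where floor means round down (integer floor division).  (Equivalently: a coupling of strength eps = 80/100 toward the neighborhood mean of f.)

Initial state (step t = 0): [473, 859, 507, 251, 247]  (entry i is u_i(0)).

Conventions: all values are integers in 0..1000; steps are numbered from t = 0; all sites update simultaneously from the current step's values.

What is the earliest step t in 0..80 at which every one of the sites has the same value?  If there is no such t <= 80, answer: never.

Answer: 10
Key observation: Synchronization is absorbing here: once all sites are equal they stay equal, and step 10 is the first all-equal step.

Derivation:
t=0: [473, 859, 507, 251, 247]  (not all equal)
t=1: [311, 517, 318, 431, 422]  (not all equal)
t=2: [529, 434, 535, 477, 475]  (not all equal)
t=3: [571, 575, 570, 588, 591]  (not all equal)
t=4: [523, 534, 525, 521, 521]  (not all equal)
t=5: [591, 591, 590, 596, 596]  (not all equal)
t=6: [507, 510, 508, 507, 506]  (not all equal)
t=7: [614, 614, 613, 615, 615]  (not all equal)
t=8: [481, 482, 481, 481, 480]  (not all equal)
t=9: [600, 600, 600, 599, 599]  (not all equal)
t=10: [499, 499, 499, 499, 499]  (all equal)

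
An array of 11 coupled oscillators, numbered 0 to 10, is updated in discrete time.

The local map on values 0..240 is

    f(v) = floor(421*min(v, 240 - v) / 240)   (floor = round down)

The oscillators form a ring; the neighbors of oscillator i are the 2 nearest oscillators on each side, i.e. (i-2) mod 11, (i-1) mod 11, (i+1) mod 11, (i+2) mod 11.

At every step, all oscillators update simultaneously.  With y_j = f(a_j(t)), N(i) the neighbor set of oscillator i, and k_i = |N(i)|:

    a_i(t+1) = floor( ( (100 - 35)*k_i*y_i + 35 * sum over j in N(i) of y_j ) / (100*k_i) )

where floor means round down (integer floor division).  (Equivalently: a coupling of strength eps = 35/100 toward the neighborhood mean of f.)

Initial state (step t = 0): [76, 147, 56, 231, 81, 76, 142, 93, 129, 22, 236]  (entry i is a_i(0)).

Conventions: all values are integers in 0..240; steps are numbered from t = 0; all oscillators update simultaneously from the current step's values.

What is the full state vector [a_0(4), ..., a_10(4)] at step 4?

Simulating step by step:
t=0: [76, 147, 56, 231, 81, 76, 142, 93, 129, 22, 236]
t=1: [113, 128, 103, 56, 128, 129, 166, 152, 159, 68, 50]
t=2: [179, 176, 177, 130, 179, 176, 143, 151, 135, 128, 113]
t=3: [123, 125, 116, 163, 120, 127, 159, 159, 182, 183, 181]
t=4: [186, 187, 197, 158, 195, 183, 149, 139, 108, 112, 119]

Answer: [186, 187, 197, 158, 195, 183, 149, 139, 108, 112, 119]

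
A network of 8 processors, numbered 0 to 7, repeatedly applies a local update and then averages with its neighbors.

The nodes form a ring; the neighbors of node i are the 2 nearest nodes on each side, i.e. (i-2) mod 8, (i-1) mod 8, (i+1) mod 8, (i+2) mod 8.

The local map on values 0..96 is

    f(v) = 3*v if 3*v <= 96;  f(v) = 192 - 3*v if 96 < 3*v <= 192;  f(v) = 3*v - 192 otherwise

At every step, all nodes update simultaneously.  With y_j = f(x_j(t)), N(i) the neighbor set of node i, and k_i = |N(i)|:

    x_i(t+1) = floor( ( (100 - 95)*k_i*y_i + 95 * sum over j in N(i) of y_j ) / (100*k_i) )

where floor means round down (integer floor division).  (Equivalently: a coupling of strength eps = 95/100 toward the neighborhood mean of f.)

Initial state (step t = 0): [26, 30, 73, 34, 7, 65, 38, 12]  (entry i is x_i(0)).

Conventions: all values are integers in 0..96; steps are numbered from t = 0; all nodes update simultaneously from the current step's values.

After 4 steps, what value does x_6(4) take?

Simulating step by step:
t=0: [26, 30, 73, 34, 7, 65, 38, 12]
t=1: [58, 59, 67, 37, 48, 53, 36, 60]
t=2: [29, 29, 38, 28, 51, 55, 30, 36]
t=3: [84, 83, 74, 59, 68, 71, 60, 73]
t=4: [32, 34, 35, 29, 19, 16, 29, 36]

Answer: x_6(4) = 29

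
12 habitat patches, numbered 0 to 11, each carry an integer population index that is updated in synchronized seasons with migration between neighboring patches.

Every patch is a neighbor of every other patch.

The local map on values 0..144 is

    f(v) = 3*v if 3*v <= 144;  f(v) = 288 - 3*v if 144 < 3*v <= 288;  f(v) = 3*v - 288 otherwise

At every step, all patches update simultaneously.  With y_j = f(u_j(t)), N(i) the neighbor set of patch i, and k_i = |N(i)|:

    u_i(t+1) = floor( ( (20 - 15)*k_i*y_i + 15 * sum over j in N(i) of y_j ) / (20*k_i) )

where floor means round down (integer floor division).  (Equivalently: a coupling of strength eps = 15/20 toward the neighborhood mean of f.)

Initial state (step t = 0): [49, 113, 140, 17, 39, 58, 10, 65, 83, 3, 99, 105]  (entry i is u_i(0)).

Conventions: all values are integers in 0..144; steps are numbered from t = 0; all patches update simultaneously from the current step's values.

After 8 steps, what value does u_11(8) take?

Simulating step by step:
t=0: [49, 113, 140, 17, 39, 58, 10, 65, 83, 3, 99, 105]
t=1: [81, 64, 79, 64, 76, 76, 60, 72, 62, 57, 57, 60]
t=2: [78, 87, 79, 87, 81, 81, 90, 83, 88, 91, 91, 90]
t=3: [35, 30, 35, 30, 33, 33, 29, 32, 30, 28, 28, 29]
t=4: [95, 92, 95, 92, 94, 94, 91, 93, 92, 91, 91, 91]
t=5: [8, 10, 8, 10, 9, 9, 11, 10, 10, 11, 11, 11]
t=6: [28, 29, 28, 29, 29, 29, 30, 29, 29, 30, 30, 30]
t=7: [86, 87, 86, 87, 87, 87, 87, 87, 87, 87, 87, 87]
t=8: [27, 27, 27, 27, 27, 27, 27, 27, 27, 27, 27, 27]

Answer: u_11(8) = 27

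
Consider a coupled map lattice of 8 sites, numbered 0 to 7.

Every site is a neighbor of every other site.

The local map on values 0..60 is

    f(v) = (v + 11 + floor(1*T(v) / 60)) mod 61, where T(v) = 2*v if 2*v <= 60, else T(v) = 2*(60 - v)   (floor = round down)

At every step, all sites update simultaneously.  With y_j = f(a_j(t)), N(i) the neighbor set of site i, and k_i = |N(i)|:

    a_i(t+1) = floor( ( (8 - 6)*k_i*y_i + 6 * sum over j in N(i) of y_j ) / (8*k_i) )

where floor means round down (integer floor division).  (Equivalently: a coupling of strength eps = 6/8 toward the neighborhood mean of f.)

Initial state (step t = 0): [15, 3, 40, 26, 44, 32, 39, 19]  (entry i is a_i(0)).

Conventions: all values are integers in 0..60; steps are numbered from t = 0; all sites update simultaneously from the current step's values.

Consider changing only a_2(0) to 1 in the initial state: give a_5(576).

Answer: a_5(576) = 3
Key observation: The state at step 13, [42, 42, 42, 42, 42, 42, 42, 42], reappears at step 24: the system is in a cycle of period 11 from step 13 on.  Therefore the state at step 576 equals the state at step 13 + ((576 - 13) mod 11) = 15, which is [3, 3, 3, 3, 3, 3, 3, 3].

Derivation:
t=0: [15, 3, 1, 26, 44, 32, 39, 19]
t=1: [32, 30, 30, 33, 36, 34, 35, 32]
t=2: [43, 43, 43, 44, 44, 44, 44, 43]
t=3: [54, 54, 54, 54, 54, 54, 54, 54]
t=4: [4, 4, 4, 4, 4, 4, 4, 4]
t=5: [15, 15, 15, 15, 15, 15, 15, 15]
t=6: [26, 26, 26, 26, 26, 26, 26, 26]
t=7: [37, 37, 37, 37, 37, 37, 37, 37]
t=8: [48, 48, 48, 48, 48, 48, 48, 48]
t=9: [59, 59, 59, 59, 59, 59, 59, 59]
t=10: [9, 9, 9, 9, 9, 9, 9, 9]
t=11: [20, 20, 20, 20, 20, 20, 20, 20]
t=12: [31, 31, 31, 31, 31, 31, 31, 31]
t=13: [42, 42, 42, 42, 42, 42, 42, 42]
t=14: [53, 53, 53, 53, 53, 53, 53, 53]
t=15: [3, 3, 3, 3, 3, 3, 3, 3]
t=16: [14, 14, 14, 14, 14, 14, 14, 14]
t=17: [25, 25, 25, 25, 25, 25, 25, 25]
t=18: [36, 36, 36, 36, 36, 36, 36, 36]
t=19: [47, 47, 47, 47, 47, 47, 47, 47]
t=20: [58, 58, 58, 58, 58, 58, 58, 58]
t=21: [8, 8, 8, 8, 8, 8, 8, 8]
t=22: [19, 19, 19, 19, 19, 19, 19, 19]
t=23: [30, 30, 30, 30, 30, 30, 30, 30]
t=24: [42, 42, 42, 42, 42, 42, 42, 42]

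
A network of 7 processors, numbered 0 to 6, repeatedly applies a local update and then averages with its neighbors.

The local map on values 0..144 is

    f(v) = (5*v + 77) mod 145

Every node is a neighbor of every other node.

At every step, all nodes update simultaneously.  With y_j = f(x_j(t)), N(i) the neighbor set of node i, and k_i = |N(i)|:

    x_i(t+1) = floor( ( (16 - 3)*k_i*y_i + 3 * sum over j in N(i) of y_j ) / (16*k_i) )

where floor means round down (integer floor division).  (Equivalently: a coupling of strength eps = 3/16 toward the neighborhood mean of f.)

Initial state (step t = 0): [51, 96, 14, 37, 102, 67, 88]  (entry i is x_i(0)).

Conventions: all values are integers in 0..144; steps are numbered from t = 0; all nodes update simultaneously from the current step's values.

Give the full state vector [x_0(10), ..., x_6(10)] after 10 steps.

Simulating step by step:
t=0: [51, 96, 14, 37, 102, 67, 88]
t=1: [48, 110, 17, 106, 20, 110, 79]
t=2: [28, 44, 20, 28, 32, 44, 36]
t=3: [68, 17, 37, 68, 84, 17, 99]
t=4: [118, 32, 110, 118, 67, 32, 125]
t=5: [88, 92, 57, 88, 115, 92, 115]
t=6: [82, 97, 74, 82, 74, 97, 74]
t=7: [52, 111, 21, 52, 21, 111, 21]
t=8: [46, 50, 38, 46, 38, 50, 38]
t=9: [28, 43, 110, 28, 110, 43, 110]
t=10: [65, 10, 45, 65, 45, 10, 45]

Answer: [65, 10, 45, 65, 45, 10, 45]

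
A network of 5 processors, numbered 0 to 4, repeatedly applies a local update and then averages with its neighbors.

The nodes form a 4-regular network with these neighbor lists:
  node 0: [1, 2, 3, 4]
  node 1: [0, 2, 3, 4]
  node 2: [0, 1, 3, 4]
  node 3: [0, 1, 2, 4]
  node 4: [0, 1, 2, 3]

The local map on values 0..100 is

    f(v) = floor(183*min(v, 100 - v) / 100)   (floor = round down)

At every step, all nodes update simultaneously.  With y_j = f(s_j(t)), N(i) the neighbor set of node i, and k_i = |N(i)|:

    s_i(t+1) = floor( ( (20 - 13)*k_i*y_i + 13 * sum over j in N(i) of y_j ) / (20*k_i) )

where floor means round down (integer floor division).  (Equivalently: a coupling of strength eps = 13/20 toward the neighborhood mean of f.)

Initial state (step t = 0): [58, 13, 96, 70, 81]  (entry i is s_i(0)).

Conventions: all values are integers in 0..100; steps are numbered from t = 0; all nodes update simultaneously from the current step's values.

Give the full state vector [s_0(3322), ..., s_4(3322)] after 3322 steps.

Simulating step by step:
t=0: [58, 13, 96, 70, 81]
t=1: [45, 35, 32, 41, 37]
t=2: [71, 68, 67, 70, 68]
t=3: [55, 56, 57, 56, 56]
t=4: [80, 80, 79, 80, 80]
t=5: [36, 36, 36, 36, 36]
t=6: [65, 65, 65, 65, 65]
t=7: [64, 64, 64, 64, 64]
t=8: [65, 65, 65, 65, 65]

Answer: [65, 65, 65, 65, 65]
Key observation: The state at step 6, [65, 65, 65, 65, 65], reappears at step 8: the system is in a cycle of period 2 from step 6 on.  Therefore the state at step 3322 equals the state at step 6 + ((3322 - 6) mod 2) = 6, which is [65, 65, 65, 65, 65].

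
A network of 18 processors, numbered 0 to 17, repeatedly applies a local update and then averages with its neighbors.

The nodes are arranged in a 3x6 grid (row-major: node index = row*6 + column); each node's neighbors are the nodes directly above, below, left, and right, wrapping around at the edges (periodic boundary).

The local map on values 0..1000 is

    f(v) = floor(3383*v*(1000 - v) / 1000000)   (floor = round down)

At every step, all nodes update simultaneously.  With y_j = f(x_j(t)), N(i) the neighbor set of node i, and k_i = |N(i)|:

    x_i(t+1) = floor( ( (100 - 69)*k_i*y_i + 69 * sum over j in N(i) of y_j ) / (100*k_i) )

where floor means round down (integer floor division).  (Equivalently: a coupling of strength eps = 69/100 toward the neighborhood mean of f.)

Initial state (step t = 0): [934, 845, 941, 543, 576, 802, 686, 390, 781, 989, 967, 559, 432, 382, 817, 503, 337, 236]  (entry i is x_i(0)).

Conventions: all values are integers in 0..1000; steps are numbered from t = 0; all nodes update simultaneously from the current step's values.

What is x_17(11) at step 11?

Simulating step by step:
t=0: [934, 845, 941, 543, 576, 802, 686, 390, 781, 989, 967, 559, 432, 382, 817, 503, 337, 236]
t=1: [502, 481, 465, 586, 642, 593, 687, 688, 443, 419, 455, 599, 661, 692, 571, 630, 645, 698]
t=2: [804, 802, 834, 811, 801, 795, 767, 764, 813, 820, 809, 785, 753, 767, 805, 804, 777, 766]
t=3: [565, 548, 507, 512, 542, 558, 591, 578, 522, 514, 540, 570, 599, 585, 530, 533, 561, 590]
t=4: [826, 832, 842, 843, 838, 830, 822, 828, 840, 843, 837, 827, 818, 826, 839, 841, 834, 824]
t=5: [486, 474, 455, 450, 461, 478, 490, 477, 457, 451, 463, 481, 493, 480, 459, 453, 466, 485]
t=6: [844, 842, 839, 837, 840, 843, 844, 842, 839, 838, 840, 843, 844, 843, 839, 838, 840, 843]
t=7: [446, 449, 455, 458, 454, 447, 446, 449, 455, 457, 453, 447, 445, 449, 454, 457, 453, 447]
t=8: [835, 836, 837, 838, 837, 836, 835, 836, 837, 838, 837, 836, 835, 836, 837, 838, 837, 836]
t=9: [464, 463, 461, 459, 461, 463, 464, 463, 461, 459, 461, 463, 464, 463, 461, 459, 461, 463]
t=10: [841, 840, 840, 840, 840, 840, 841, 840, 840, 840, 840, 840, 841, 840, 840, 840, 840, 840]
t=11: [452, 453, 454, 454, 454, 453, 452, 453, 454, 454, 454, 453, 452, 453, 454, 454, 454, 453]

Answer: x_17(11) = 453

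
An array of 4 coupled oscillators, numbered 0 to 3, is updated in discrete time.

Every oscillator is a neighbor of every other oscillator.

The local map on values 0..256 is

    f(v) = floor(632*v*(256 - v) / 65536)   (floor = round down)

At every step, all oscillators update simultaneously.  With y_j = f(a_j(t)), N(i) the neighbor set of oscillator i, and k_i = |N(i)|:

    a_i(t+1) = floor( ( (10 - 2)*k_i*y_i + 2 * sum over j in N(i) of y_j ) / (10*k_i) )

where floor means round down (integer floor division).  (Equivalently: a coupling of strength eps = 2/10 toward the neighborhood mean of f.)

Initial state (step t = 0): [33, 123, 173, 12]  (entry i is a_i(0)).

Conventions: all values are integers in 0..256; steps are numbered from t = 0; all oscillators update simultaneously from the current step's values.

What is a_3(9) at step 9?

Answer: a_3(9) = 152

Derivation:
t=0: [33, 123, 173, 12]
t=1: [77, 141, 127, 46]
t=2: [132, 150, 151, 104]
t=3: [156, 153, 152, 152]
t=4: [150, 151, 151, 151]
t=5: [152, 152, 152, 152]
t=6: [152, 152, 152, 152]
t=7: [152, 152, 152, 152]
t=8: [152, 152, 152, 152]
t=9: [152, 152, 152, 152]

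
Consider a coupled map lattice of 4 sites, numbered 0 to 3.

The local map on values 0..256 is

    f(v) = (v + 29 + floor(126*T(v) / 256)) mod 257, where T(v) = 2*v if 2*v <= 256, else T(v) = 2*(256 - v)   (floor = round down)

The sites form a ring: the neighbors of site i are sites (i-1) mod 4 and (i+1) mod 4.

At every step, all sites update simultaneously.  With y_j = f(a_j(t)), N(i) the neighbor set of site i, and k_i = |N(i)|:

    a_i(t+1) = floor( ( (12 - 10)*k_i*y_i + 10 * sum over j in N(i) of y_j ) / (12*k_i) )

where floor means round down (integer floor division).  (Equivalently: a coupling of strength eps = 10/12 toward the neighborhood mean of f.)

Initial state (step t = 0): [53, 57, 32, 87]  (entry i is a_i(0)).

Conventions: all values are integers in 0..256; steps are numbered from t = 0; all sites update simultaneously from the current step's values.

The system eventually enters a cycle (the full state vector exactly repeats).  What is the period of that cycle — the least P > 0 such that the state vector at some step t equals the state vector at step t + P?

Simulating step by step:
t=0: [53, 57, 32, 87]
t=1: [165, 117, 158, 127]
t=2: [16, 22, 16, 25]
t=3: [72, 62, 72, 63]
t=4: [156, 167, 156, 168]
t=5: [26, 26, 26, 26]
t=6: [80, 80, 80, 80]
t=7: [187, 187, 187, 187]
t=8: [26, 26, 26, 26]

Answer: 3
Key observation: The state at step 5, [26, 26, 26, 26], reappears at step 8 — and no state repeats earlier — so the cycle the system enters has period 3.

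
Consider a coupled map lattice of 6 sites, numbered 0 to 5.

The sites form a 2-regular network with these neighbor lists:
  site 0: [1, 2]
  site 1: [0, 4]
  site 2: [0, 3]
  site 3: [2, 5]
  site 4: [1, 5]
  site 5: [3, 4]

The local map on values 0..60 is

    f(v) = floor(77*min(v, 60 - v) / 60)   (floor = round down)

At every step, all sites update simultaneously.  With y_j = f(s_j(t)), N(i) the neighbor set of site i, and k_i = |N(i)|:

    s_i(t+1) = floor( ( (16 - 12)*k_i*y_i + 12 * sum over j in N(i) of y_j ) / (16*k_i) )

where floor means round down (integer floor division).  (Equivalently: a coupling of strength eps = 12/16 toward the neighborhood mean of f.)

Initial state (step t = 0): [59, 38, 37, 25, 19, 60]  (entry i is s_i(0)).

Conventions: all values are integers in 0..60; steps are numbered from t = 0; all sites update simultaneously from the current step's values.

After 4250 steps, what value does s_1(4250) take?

Answer: s_1(4250) = 37
Key observation: The state at step 8, [37, 37, 37, 37, 37, 37], reappears at step 10: the system is in a cycle of period 2 from step 8 on.  Therefore the state at step 4250 equals the state at step 8 + ((4250 - 8) mod 2) = 8, which is [37, 37, 37, 37, 37, 37].

Derivation:
t=0: [59, 38, 37, 25, 19, 60]
t=1: [21, 16, 19, 18, 16, 21]
t=2: [23, 22, 24, 24, 22, 22]
t=3: [29, 28, 29, 29, 28, 28]
t=4: [36, 35, 37, 36, 35, 35]
t=5: [30, 31, 29, 30, 32, 31]
t=6: [37, 36, 37, 37, 36, 36]
t=7: [29, 29, 29, 29, 30, 29]
t=8: [37, 37, 37, 37, 37, 37]
t=9: [29, 29, 29, 29, 29, 29]
t=10: [37, 37, 37, 37, 37, 37]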